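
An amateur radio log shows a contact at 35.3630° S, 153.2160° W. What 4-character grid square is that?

Offset from 180°W / 90°S: lon 26.78°, lat 54.64°.
Field: lon ⌊26.78/20⌋ = 1 → B; lat ⌊54.64/10⌋ = 5 → F.
Square: lon ⌊6.78/2⌋ = 3; lat ⌊4.64/1⌋ = 4.

BF34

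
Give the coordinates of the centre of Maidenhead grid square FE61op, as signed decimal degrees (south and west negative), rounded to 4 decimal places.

-48.3542, -66.7917

Field F=5, E=4: +5·20° lon, +4·10° lat → SW at lon -80°, lat -50°.
Square 6, 1: +6·2° lon, +1·1° lat → SW at lon -68°, lat -49°.
Subsquare o=14, p=15: +14·0.0833333° lon, +15·0.0416667° lat → SW at lon -66.8333°, lat -48.375°.
Cell spans 0.0833333° lon × 0.0416667° lat. Centre is SW corner plus half of each.
latitude -48.3542, longitude -66.7917.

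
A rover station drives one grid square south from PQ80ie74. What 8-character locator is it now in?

PQ80ie73

Latitude extended square 4; −1 → 3.
The longitude characters are unchanged.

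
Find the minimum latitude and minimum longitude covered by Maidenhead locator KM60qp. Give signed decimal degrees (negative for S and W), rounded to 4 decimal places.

Field K=10, M=12: +10·20° lon, +12·10° lat → SW at lon 20°, lat 30°.
Square 6, 0: +6·2° lon, +0·1° lat → SW at lon 32°, lat 30°.
Subsquare q=16, p=15: +16·0.0833333° lon, +15·0.0416667° lat → SW at lon 33.3333°, lat 30.625°.
latitude 30.6250, longitude 33.3333.

30.6250, 33.3333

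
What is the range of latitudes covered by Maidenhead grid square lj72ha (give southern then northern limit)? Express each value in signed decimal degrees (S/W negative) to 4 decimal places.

Field L=11, J=9: +11·20° lon, +9·10° lat → SW at lon 40°, lat 0°.
Square 7, 2: +7·2° lon, +2·1° lat → SW at lon 54°, lat 2°.
Subsquare h=7, a=0: +7·0.0833333° lon, +0·0.0416667° lat → SW at lon 54.5833°, lat 2°.
Cell spans 0.0833333° lon × 0.0416667° lat.
south 2.0000, north 2.0417.

2.0000, 2.0417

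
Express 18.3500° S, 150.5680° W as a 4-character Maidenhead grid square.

BH41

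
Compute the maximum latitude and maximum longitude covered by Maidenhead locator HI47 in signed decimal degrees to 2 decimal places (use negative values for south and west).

-2.00, -30.00

Field H=7, I=8: +7·20° lon, +8·10° lat → SW at lon -40°, lat -10°.
Square 4, 7: +4·2° lon, +7·1° lat → SW at lon -32°, lat -3°.
Cell spans 2° lon × 1° lat. NE corner is SW corner plus one full cell.
latitude -2.00, longitude -30.00.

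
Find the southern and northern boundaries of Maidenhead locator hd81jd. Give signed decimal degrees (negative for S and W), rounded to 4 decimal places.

-58.8750, -58.8333

Field H=7, D=3: +7·20° lon, +3·10° lat → SW at lon -40°, lat -60°.
Square 8, 1: +8·2° lon, +1·1° lat → SW at lon -24°, lat -59°.
Subsquare j=9, d=3: +9·0.0833333° lon, +3·0.0416667° lat → SW at lon -23.25°, lat -58.875°.
Cell spans 0.0833333° lon × 0.0416667° lat.
south -58.8750, north -58.8333.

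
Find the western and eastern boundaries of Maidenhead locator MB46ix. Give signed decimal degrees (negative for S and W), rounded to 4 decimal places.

68.6667, 68.7500

Field M=12, B=1: +12·20° lon, +1·10° lat → SW at lon 60°, lat -80°.
Square 4, 6: +4·2° lon, +6·1° lat → SW at lon 68°, lat -74°.
Subsquare i=8, x=23: +8·0.0833333° lon, +23·0.0416667° lat → SW at lon 68.6667°, lat -73.0417°.
Cell spans 0.0833333° lon × 0.0416667° lat.
west 68.6667, east 68.7500.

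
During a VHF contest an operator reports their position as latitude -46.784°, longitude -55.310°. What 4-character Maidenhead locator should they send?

GE23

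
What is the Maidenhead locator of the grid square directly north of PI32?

PI33

Latitude square 2; +1 → 3.
The longitude characters are unchanged.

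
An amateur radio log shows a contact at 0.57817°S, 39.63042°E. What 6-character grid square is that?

Add 180° to longitude and 90° to latitude: 219.6304, 89.4218.
Field (20°×10°, letters A–R): 219.6304/20 → 10 → K, 89.4218/10 → 8 → I; chars KI.
Square (2°×1°, digits 0–9): 19.6304/2 → 9, 9.4218/1 → 9; chars 99.
Subsquare (5′×2.5′, letters a–x): 1.6304/0.0833333 → 19 → t, 0.4218/0.0416667 → 10 → k; chars tk.

KI99tk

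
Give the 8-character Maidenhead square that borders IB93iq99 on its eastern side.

Longitude extended square 9; +1 → 10, wraps to 0, carry into subsquare.
Longitude subsquare i = 8; +1 → 9 = j.
The latitude characters are unchanged.

IB93jq09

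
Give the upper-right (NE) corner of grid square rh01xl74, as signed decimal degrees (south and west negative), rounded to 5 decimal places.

-18.52083, 161.98333

Field R=17, H=7: +17·20° lon, +7·10° lat → SW at lon 160°, lat -20°.
Square 0, 1: +0·2° lon, +1·1° lat → SW at lon 160°, lat -19°.
Subsquare x=23, l=11: +23·0.0833333° lon, +11·0.0416667° lat → SW at lon 161.917°, lat -18.5417°.
Extended square 7, 4: +7·0.00833333° lon, +4·0.00416667° lat → SW at lon 161.975°, lat -18.525°.
Cell spans 0.00833333° lon × 0.00416667° lat. NE corner is SW corner plus one full cell.
latitude -18.52083, longitude 161.98333.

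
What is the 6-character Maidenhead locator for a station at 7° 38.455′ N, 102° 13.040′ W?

DJ87vp

Add 180° to longitude and 90° to latitude: 77.7827, 97.6409.
Field (20°×10°, letters A–R): 77.7827/20 → 3 → D, 97.6409/10 → 9 → J; chars DJ.
Square (2°×1°, digits 0–9): 17.7827/2 → 8, 7.6409/1 → 7; chars 87.
Subsquare (5′×2.5′, letters a–x): 1.7827/0.0833333 → 21 → v, 0.6409/0.0416667 → 15 → p; chars vp.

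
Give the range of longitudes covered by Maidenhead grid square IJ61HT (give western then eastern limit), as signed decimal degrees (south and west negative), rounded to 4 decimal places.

Field I=8, J=9: +8·20° lon, +9·10° lat → SW at lon -20°, lat 0°.
Square 6, 1: +6·2° lon, +1·1° lat → SW at lon -8°, lat 1°.
Subsquare h=7, t=19: +7·0.0833333° lon, +19·0.0416667° lat → SW at lon -7.41667°, lat 1.79167°.
Cell spans 0.0833333° lon × 0.0416667° lat.
west -7.4167, east -7.3333.

-7.4167, -7.3333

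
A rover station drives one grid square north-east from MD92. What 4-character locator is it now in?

Longitude square 9; +1 → 10, wraps to 0, carry into field.
Longitude field M = 12; +1 → 13 = N.
Latitude square 2; +1 → 3.

ND03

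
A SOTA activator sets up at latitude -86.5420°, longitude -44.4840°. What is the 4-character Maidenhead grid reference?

GA73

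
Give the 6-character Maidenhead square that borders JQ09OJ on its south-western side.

JQ09ni

Longitude subsquare o = 14; −1 → 13 = n.
Latitude subsquare j = 9; −1 → 8 = i.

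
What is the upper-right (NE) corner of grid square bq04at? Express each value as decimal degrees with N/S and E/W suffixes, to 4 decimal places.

Field B=1, Q=16: +1·20° lon, +16·10° lat → SW at lon -160°, lat 70°.
Square 0, 4: +0·2° lon, +4·1° lat → SW at lon -160°, lat 74°.
Subsquare a=0, t=19: +0·0.0833333° lon, +19·0.0416667° lat → SW at lon -160°, lat 74.7917°.
Cell spans 0.0833333° lon × 0.0416667° lat. NE corner is SW corner plus one full cell.
latitude 74.8333° N, longitude 159.9167° W.

74.8333° N, 159.9167° W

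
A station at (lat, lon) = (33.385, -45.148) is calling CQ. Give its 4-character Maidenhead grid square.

GM73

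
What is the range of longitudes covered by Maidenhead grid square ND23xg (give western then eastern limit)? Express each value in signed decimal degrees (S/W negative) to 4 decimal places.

85.9167, 86.0000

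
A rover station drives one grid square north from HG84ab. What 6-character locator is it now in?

HG84ac

Latitude subsquare b = 1; +1 → 2 = c.
The longitude characters are unchanged.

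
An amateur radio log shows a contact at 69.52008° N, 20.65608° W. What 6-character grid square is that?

Add 180° to longitude and 90° to latitude: 159.3439, 159.5201.
Field (20°×10°, letters A–R): 159.3439/20 → 7 → H, 159.5201/10 → 15 → P; chars HP.
Square (2°×1°, digits 0–9): 19.3439/2 → 9, 9.5201/1 → 9; chars 99.
Subsquare (5′×2.5′, letters a–x): 1.3439/0.0833333 → 16 → q, 0.5201/0.0416667 → 12 → m; chars qm.

HP99qm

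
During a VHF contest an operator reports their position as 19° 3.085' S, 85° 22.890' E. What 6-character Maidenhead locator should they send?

Add 180° to longitude and 90° to latitude: 265.3815, 70.9486.
Field (20°×10°, letters A–R): 265.3815/20 → 13 → N, 70.9486/10 → 7 → H; chars NH.
Square (2°×1°, digits 0–9): 5.3815/2 → 2, 0.9486/1 → 0; chars 20.
Subsquare (5′×2.5′, letters a–x): 1.3815/0.0833333 → 16 → q, 0.9486/0.0416667 → 22 → w; chars qw.

NH20qw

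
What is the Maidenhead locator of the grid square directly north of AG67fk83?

AG67fk84

Latitude extended square 3; +1 → 4.
The longitude characters are unchanged.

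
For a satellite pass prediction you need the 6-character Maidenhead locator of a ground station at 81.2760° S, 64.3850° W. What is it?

FA78tr

Shift to the Maidenhead origin (180°W, 90°S): lon 115.6150, lat 8.7240.
Field (20°×10°, letters A–R): 115.6150/20 → 5 → F, 8.7240/10 → 0 → A; chars FA.
Square (2°×1°, digits 0–9): 15.6150/2 → 7, 8.7240/1 → 8; chars 78.
Subsquare (5′×2.5′, letters a–x): 1.6150/0.0833333 → 19 → t, 0.7240/0.0416667 → 17 → r; chars tr.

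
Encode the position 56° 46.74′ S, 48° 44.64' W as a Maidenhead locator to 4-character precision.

GD53

Add 180° to longitude and 90° to latitude: 131.26, 33.22.
Field (20°×10°, letters A–R): lon ⌊131.26/20⌋ = 6 → G; lat ⌊33.22/10⌋ = 3 → D.
Square (2°×1°, digits 0–9): lon ⌊11.26/2⌋ = 5; lat ⌊3.22/1⌋ = 3.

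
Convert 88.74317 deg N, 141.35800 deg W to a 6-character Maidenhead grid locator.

BR98hr

Add 180° to longitude and 90° to latitude: 38.6420, 178.7432.
Field: 38.6420/20 → 1 → B, 178.7432/10 → 17 → R; chars BR.
Square: 18.6420/2 → 9, 8.7432/1 → 8; chars 98.
Subsquare: 0.6420/0.0833333 → 7 → h, 0.7432/0.0416667 → 17 → r; chars hr.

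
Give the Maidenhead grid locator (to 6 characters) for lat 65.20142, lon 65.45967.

MP25re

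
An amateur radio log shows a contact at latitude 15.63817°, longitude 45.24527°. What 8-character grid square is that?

LK25op93

Shift to the Maidenhead origin (180°W, 90°S): lon 225.24527, lat 105.63817.
Field (20°×10°, letters A–R): lon ⌊225.24527/20⌋ = 11 → L; lat ⌊105.63817/10⌋ = 10 → K.
Square (2°×1°, digits 0–9): lon ⌊5.24527/2⌋ = 2; lat ⌊5.63817/1⌋ = 5.
Subsquare (5′×2.5′, letters a–x): lon ⌊1.24527/0.0833333⌋ = 14 → o; lat ⌊0.63817/0.0416667⌋ = 15 → p.
Extended square (30″×15″, digits 0–9): lon ⌊0.07860/0.00833333⌋ = 9; lat ⌊0.01317/0.00416667⌋ = 3.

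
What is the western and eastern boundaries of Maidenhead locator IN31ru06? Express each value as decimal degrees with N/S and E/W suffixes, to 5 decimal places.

12.58333° W, 12.57500° W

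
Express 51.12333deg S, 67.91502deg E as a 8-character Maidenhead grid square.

Shift to the Maidenhead origin (180°W, 90°S): lon 247.91502, lat 38.87667.
Field: lon ⌊247.91502/20⌋ = 12 → M; lat ⌊38.87667/10⌋ = 3 → D.
Square: lon ⌊7.91502/2⌋ = 3; lat ⌊8.87667/1⌋ = 8.
Subsquare: lon ⌊1.91502/0.0833333⌋ = 22 → w; lat ⌊0.87667/0.0416667⌋ = 21 → v.
Extended square: lon ⌊0.08169/0.00833333⌋ = 9; lat ⌊0.00167/0.00416667⌋ = 0.

MD38wv90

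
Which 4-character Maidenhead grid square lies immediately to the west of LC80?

Longitude square 8; −1 → 7.
The latitude characters are unchanged.

LC70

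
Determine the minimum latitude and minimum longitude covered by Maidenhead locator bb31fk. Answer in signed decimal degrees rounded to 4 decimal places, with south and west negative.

-78.5833, -153.5833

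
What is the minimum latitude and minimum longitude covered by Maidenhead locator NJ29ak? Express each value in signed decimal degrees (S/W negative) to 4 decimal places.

9.4167, 84.0000

Field N=13, J=9: +13·20° lon, +9·10° lat → SW at lon 80°, lat 0°.
Square 2, 9: +2·2° lon, +9·1° lat → SW at lon 84°, lat 9°.
Subsquare a=0, k=10: +0·0.0833333° lon, +10·0.0416667° lat → SW at lon 84°, lat 9.41667°.
latitude 9.4167, longitude 84.0000.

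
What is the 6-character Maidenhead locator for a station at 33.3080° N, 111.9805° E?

OM53xh

Shift to the Maidenhead origin (180°W, 90°S): lon 291.9805, lat 123.3080.
Field: lon ⌊291.9805/20⌋ = 14 → O; lat ⌊123.3080/10⌋ = 12 → M.
Square: lon ⌊11.9805/2⌋ = 5; lat ⌊3.3080/1⌋ = 3.
Subsquare: lon ⌊1.9805/0.0833333⌋ = 23 → x; lat ⌊0.3080/0.0416667⌋ = 7 → h.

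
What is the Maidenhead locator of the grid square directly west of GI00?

Longitude square 0; −1 → -1, wraps to 9, carry into field.
Longitude field G = 6; −1 → 5 = F.
The latitude characters are unchanged.

FI90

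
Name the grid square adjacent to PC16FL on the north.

PC16fm

Latitude subsquare l = 11; +1 → 12 = m.
The longitude characters are unchanged.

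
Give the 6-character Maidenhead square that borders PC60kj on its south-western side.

PC60ji

Longitude subsquare k = 10; −1 → 9 = j.
Latitude subsquare j = 9; −1 → 8 = i.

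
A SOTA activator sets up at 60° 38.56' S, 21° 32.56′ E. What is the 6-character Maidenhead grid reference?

Add 180° to longitude and 90° to latitude: 201.5427, 29.3573.
Field (20°×10°, letters A–R): 201.5427/20 → 10 → K, 29.3573/10 → 2 → C; chars KC.
Square (2°×1°, digits 0–9): 1.5427/2 → 0, 9.3573/1 → 9; chars 09.
Subsquare (5′×2.5′, letters a–x): 1.5427/0.0833333 → 18 → s, 0.3573/0.0416667 → 8 → i; chars si.

KC09si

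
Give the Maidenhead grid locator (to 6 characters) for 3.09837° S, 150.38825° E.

QI56ev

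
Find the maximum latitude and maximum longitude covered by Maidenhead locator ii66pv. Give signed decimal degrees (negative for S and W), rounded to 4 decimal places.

-3.0833, -6.6667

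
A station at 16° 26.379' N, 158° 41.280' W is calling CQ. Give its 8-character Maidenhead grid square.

Shift to the Maidenhead origin (180°W, 90°S): lon 21.31200, lat 106.43965.
Field: lon ⌊21.31200/20⌋ = 1 → B; lat ⌊106.43965/10⌋ = 10 → K.
Square: lon ⌊1.31200/2⌋ = 0; lat ⌊6.43965/1⌋ = 6.
Subsquare: lon ⌊1.31200/0.0833333⌋ = 15 → p; lat ⌊0.43965/0.0416667⌋ = 10 → k.
Extended square: lon ⌊0.06200/0.00833333⌋ = 7; lat ⌊0.02298/0.00416667⌋ = 5.

BK06pk75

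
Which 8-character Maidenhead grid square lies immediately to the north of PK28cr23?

PK28cr24

Latitude extended square 3; +1 → 4.
The longitude characters are unchanged.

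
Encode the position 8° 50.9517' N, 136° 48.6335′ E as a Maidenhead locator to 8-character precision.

PJ88ju73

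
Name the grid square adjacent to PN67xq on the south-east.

Longitude subsquare x = 23; +1 → 24, wraps to 0 = a, carry into square.
Longitude square 6; +1 → 7.
Latitude subsquare q = 16; −1 → 15 = p.

PN77ap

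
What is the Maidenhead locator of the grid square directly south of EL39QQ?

Latitude subsquare q = 16; −1 → 15 = p.
The longitude characters are unchanged.

EL39qp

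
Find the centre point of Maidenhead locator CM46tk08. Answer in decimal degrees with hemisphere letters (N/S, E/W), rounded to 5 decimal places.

36.45208° N, 130.41250° W

Field C=2, M=12: +2·20° lon, +12·10° lat → SW at lon -140°, lat 30°.
Square 4, 6: +4·2° lon, +6·1° lat → SW at lon -132°, lat 36°.
Subsquare t=19, k=10: +19·0.0833333° lon, +10·0.0416667° lat → SW at lon -130.417°, lat 36.4167°.
Extended square 0, 8: +0·0.00833333° lon, +8·0.00416667° lat → SW at lon -130.417°, lat 36.45°.
Cell spans 0.00833333° lon × 0.00416667° lat. Centre is SW corner plus half of each.
latitude 36.45208° N, longitude 130.41250° W.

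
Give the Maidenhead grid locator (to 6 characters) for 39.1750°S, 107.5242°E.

Add 180° to longitude and 90° to latitude: 287.5242, 50.8250.
Field: lon ⌊287.5242/20⌋ = 14 → O; lat ⌊50.8250/10⌋ = 5 → F.
Square: lon ⌊7.5242/2⌋ = 3; lat ⌊0.8250/1⌋ = 0.
Subsquare: lon ⌊1.5242/0.0833333⌋ = 18 → s; lat ⌊0.8250/0.0416667⌋ = 19 → t.

OF30st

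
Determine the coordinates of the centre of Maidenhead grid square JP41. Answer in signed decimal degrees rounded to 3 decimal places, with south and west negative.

61.500, 9.000

Field J=9, P=15: +9·20° lon, +15·10° lat → SW at lon 0°, lat 60°.
Square 4, 1: +4·2° lon, +1·1° lat → SW at lon 8°, lat 61°.
Cell spans 2° lon × 1° lat. Centre is SW corner plus half of each.
latitude 61.500, longitude 9.000.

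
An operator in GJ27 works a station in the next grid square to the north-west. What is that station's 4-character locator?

GJ18

Longitude square 2; −1 → 1.
Latitude square 7; +1 → 8.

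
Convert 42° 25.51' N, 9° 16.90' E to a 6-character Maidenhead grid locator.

JN42pk

Add 180° to longitude and 90° to latitude: 189.2817, 132.4252.
Field (20°×10°, letters A–R): 189.2817/20 → 9 → J, 132.4252/10 → 13 → N; chars JN.
Square (2°×1°, digits 0–9): 9.2817/2 → 4, 2.4252/1 → 2; chars 42.
Subsquare (5′×2.5′, letters a–x): 1.2817/0.0833333 → 15 → p, 0.4252/0.0416667 → 10 → k; chars pk.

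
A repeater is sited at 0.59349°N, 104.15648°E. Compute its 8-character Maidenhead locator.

OJ20bo82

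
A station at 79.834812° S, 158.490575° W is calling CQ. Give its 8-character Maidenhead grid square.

Add 180° to longitude and 90° to latitude: 21.50942, 10.16519.
Field: 21.50942/20 → 1 → B, 10.16519/10 → 1 → B; chars BB.
Square: 1.50942/2 → 0, 0.16519/1 → 0; chars 00.
Subsquare: 1.50942/0.0833333 → 18 → s, 0.16519/0.0416667 → 3 → d; chars sd.
Extended square: 0.00942/0.00833333 → 1, 0.04019/0.00416667 → 9; chars 19.

BB00sd19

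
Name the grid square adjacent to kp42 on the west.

KP32

Longitude square 4; −1 → 3.
The latitude characters are unchanged.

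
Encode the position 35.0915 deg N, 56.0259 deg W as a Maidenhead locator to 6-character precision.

GM15xc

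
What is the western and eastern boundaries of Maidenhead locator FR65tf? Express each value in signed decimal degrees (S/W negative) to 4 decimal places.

Field F=5, R=17: +5·20° lon, +17·10° lat → SW at lon -80°, lat 80°.
Square 6, 5: +6·2° lon, +5·1° lat → SW at lon -68°, lat 85°.
Subsquare t=19, f=5: +19·0.0833333° lon, +5·0.0416667° lat → SW at lon -66.4167°, lat 85.2083°.
Cell spans 0.0833333° lon × 0.0416667° lat.
west -66.4167, east -66.3333.

-66.4167, -66.3333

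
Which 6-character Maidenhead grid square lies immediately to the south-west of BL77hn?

BL77gm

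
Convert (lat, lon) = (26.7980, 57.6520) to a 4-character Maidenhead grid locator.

LL86

Add 180° to longitude and 90° to latitude: 237.65, 116.80.
Field: 237.65/20 → 11 → L, 116.80/10 → 11 → L; chars LL.
Square: 17.65/2 → 8, 6.80/1 → 6; chars 86.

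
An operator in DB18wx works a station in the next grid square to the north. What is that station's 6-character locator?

DB19wa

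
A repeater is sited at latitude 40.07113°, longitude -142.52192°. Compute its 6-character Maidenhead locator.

BN80rb

Add 180° to longitude and 90° to latitude: 37.4781, 130.0711.
Field: 37.4781/20 → 1 → B, 130.0711/10 → 13 → N; chars BN.
Square: 17.4781/2 → 8, 0.0711/1 → 0; chars 80.
Subsquare: 1.4781/0.0833333 → 17 → r, 0.0711/0.0416667 → 1 → b; chars rb.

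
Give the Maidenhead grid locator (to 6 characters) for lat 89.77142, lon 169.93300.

Offset from 180°W / 90°S: lon 349.9330°, lat 179.7714°.
Field: 349.9330/20 → 17 → R, 179.7714/10 → 17 → R; chars RR.
Square: 9.9330/2 → 4, 9.7714/1 → 9; chars 49.
Subsquare: 1.9330/0.0833333 → 23 → x, 0.7714/0.0416667 → 18 → s; chars xs.

RR49xs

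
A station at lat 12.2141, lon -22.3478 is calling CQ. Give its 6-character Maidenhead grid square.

Offset from 180°W / 90°S: lon 157.6522°, lat 102.2141°.
Field: 157.6522/20 → 7 → H, 102.2141/10 → 10 → K; chars HK.
Square: 17.6522/2 → 8, 2.2141/1 → 2; chars 82.
Subsquare: 1.6522/0.0833333 → 19 → t, 0.2141/0.0416667 → 5 → f; chars tf.

HK82tf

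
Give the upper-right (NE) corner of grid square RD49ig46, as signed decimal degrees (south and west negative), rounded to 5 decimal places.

Field R=17, D=3: +17·20° lon, +3·10° lat → SW at lon 160°, lat -60°.
Square 4, 9: +4·2° lon, +9·1° lat → SW at lon 168°, lat -51°.
Subsquare i=8, g=6: +8·0.0833333° lon, +6·0.0416667° lat → SW at lon 168.667°, lat -50.75°.
Extended square 4, 6: +4·0.00833333° lon, +6·0.00416667° lat → SW at lon 168.7°, lat -50.725°.
Cell spans 0.00833333° lon × 0.00416667° lat. NE corner is SW corner plus one full cell.
latitude -50.72083, longitude 168.70833.

-50.72083, 168.70833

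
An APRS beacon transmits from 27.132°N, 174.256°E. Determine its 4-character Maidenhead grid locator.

Add 180° to longitude and 90° to latitude: 354.26, 117.13.
Field: lon ⌊354.26/20⌋ = 17 → R; lat ⌊117.13/10⌋ = 11 → L.
Square: lon ⌊14.26/2⌋ = 7; lat ⌊7.13/1⌋ = 7.

RL77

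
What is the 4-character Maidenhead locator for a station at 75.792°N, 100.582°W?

Shift to the Maidenhead origin (180°W, 90°S): lon 79.42, lat 165.79.
Field: 79.42/20 → 3 → D, 165.79/10 → 16 → Q; chars DQ.
Square: 19.42/2 → 9, 5.79/1 → 5; chars 95.

DQ95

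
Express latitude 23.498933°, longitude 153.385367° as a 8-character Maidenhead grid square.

QL63ql69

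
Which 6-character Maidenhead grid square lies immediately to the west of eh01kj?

Longitude subsquare k = 10; −1 → 9 = j.
The latitude characters are unchanged.

EH01jj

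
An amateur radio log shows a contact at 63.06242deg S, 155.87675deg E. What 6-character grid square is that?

QC76ww

Offset from 180°W / 90°S: lon 335.8768°, lat 26.9376°.
Field: 335.8768/20 → 16 → Q, 26.9376/10 → 2 → C; chars QC.
Square: 15.8768/2 → 7, 6.9376/1 → 6; chars 76.
Subsquare: 1.8768/0.0833333 → 22 → w, 0.9376/0.0416667 → 22 → w; chars ww.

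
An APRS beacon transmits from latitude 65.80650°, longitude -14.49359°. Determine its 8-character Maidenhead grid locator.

Shift to the Maidenhead origin (180°W, 90°S): lon 165.50641, lat 155.80650.
Field: lon ⌊165.50641/20⌋ = 8 → I; lat ⌊155.80650/10⌋ = 15 → P.
Square: lon ⌊5.50641/2⌋ = 2; lat ⌊5.80650/1⌋ = 5.
Subsquare: lon ⌊1.50641/0.0833333⌋ = 18 → s; lat ⌊0.80650/0.0416667⌋ = 19 → t.
Extended square: lon ⌊0.00641/0.00833333⌋ = 0; lat ⌊0.01483/0.00416667⌋ = 3.

IP25st03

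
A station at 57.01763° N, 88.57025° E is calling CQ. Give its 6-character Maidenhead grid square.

Offset from 180°W / 90°S: lon 268.5702°, lat 147.0176°.
Field (20°×10°, letters A–R): lon ⌊268.5702/20⌋ = 13 → N; lat ⌊147.0176/10⌋ = 14 → O.
Square (2°×1°, digits 0–9): lon ⌊8.5702/2⌋ = 4; lat ⌊7.0176/1⌋ = 7.
Subsquare (5′×2.5′, letters a–x): lon ⌊0.5702/0.0833333⌋ = 6 → g; lat ⌊0.0176/0.0416667⌋ = 0 → a.

NO47ga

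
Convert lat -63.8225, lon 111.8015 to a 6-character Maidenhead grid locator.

OC56ve

Add 180° to longitude and 90° to latitude: 291.8015, 26.1775.
Field: 291.8015/20 → 14 → O, 26.1775/10 → 2 → C; chars OC.
Square: 11.8015/2 → 5, 6.1775/1 → 6; chars 56.
Subsquare: 1.8015/0.0833333 → 21 → v, 0.1775/0.0416667 → 4 → e; chars ve.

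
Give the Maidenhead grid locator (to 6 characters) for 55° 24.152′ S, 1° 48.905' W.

ID94co

Shift to the Maidenhead origin (180°W, 90°S): lon 178.1849, lat 34.5975.
Field: 178.1849/20 → 8 → I, 34.5975/10 → 3 → D; chars ID.
Square: 18.1849/2 → 9, 4.5975/1 → 4; chars 94.
Subsquare: 0.1849/0.0833333 → 2 → c, 0.5975/0.0416667 → 14 → o; chars co.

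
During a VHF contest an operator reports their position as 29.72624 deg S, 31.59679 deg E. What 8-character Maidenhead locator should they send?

KG50tg15

Shift to the Maidenhead origin (180°W, 90°S): lon 211.59679, lat 60.27376.
Field: 211.59679/20 → 10 → K, 60.27376/10 → 6 → G; chars KG.
Square: 11.59679/2 → 5, 0.27376/1 → 0; chars 50.
Subsquare: 1.59679/0.0833333 → 19 → t, 0.27376/0.0416667 → 6 → g; chars tg.
Extended square: 0.01346/0.00833333 → 1, 0.02376/0.00416667 → 5; chars 15.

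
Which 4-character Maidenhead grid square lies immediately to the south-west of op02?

NP91

Longitude square 0; −1 → -1, wraps to 9, carry into field.
Longitude field O = 14; −1 → 13 = N.
Latitude square 2; −1 → 1.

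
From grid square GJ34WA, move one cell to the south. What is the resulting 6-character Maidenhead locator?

GJ33wx

Latitude subsquare a = 0; −1 → -1, wraps to 23 = x, carry into square.
Latitude square 4; −1 → 3.
The longitude characters are unchanged.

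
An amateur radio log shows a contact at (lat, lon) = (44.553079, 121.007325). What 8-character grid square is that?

PN04mn02

Add 180° to longitude and 90° to latitude: 301.00732, 134.55308.
Field (20°×10°, letters A–R): lon ⌊301.00732/20⌋ = 15 → P; lat ⌊134.55308/10⌋ = 13 → N.
Square (2°×1°, digits 0–9): lon ⌊1.00732/2⌋ = 0; lat ⌊4.55308/1⌋ = 4.
Subsquare (5′×2.5′, letters a–x): lon ⌊1.00732/0.0833333⌋ = 12 → m; lat ⌊0.55308/0.0416667⌋ = 13 → n.
Extended square (30″×15″, digits 0–9): lon ⌊0.00732/0.00833333⌋ = 0; lat ⌊0.01141/0.00416667⌋ = 2.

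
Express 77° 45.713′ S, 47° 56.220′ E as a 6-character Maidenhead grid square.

LB32xf

Add 180° to longitude and 90° to latitude: 227.9370, 12.2381.
Field: lon ⌊227.9370/20⌋ = 11 → L; lat ⌊12.2381/10⌋ = 1 → B.
Square: lon ⌊7.9370/2⌋ = 3; lat ⌊2.2381/1⌋ = 2.
Subsquare: lon ⌊1.9370/0.0833333⌋ = 23 → x; lat ⌊0.2381/0.0416667⌋ = 5 → f.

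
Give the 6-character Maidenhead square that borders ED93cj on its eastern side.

ED93dj

Longitude subsquare c = 2; +1 → 3 = d.
The latitude characters are unchanged.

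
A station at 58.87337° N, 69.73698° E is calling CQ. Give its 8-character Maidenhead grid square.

Add 180° to longitude and 90° to latitude: 249.73698, 148.87337.
Field: lon ⌊249.73698/20⌋ = 12 → M; lat ⌊148.87337/10⌋ = 14 → O.
Square: lon ⌊9.73698/2⌋ = 4; lat ⌊8.87337/1⌋ = 8.
Subsquare: lon ⌊1.73698/0.0833333⌋ = 20 → u; lat ⌊0.87337/0.0416667⌋ = 20 → u.
Extended square: lon ⌊0.07031/0.00833333⌋ = 8; lat ⌊0.04004/0.00416667⌋ = 9.

MO48uu89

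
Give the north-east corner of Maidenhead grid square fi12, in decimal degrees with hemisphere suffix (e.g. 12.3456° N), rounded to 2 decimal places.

Field F=5, I=8: +5·20° lon, +8·10° lat → SW at lon -80°, lat -10°.
Square 1, 2: +1·2° lon, +2·1° lat → SW at lon -78°, lat -8°.
Cell spans 2° lon × 1° lat. NE corner is SW corner plus one full cell.
latitude 7.00° S, longitude 76.00° W.

7.00° S, 76.00° W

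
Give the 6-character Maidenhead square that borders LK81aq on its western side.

Longitude subsquare a = 0; −1 → -1, wraps to 23 = x, carry into square.
Longitude square 8; −1 → 7.
The latitude characters are unchanged.

LK71xq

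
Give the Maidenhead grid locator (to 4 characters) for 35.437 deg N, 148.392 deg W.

BM55

Shift to the Maidenhead origin (180°W, 90°S): lon 31.61, lat 125.44.
Field (20°×10°, letters A–R): 31.61/20 → 1 → B, 125.44/10 → 12 → M; chars BM.
Square (2°×1°, digits 0–9): 11.61/2 → 5, 5.44/1 → 5; chars 55.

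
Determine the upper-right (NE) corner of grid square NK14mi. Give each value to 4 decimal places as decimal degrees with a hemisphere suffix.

14.3750° N, 83.0833° E

Field N=13, K=10: +13·20° lon, +10·10° lat → SW at lon 80°, lat 10°.
Square 1, 4: +1·2° lon, +4·1° lat → SW at lon 82°, lat 14°.
Subsquare m=12, i=8: +12·0.0833333° lon, +8·0.0416667° lat → SW at lon 83°, lat 14.3333°.
Cell spans 0.0833333° lon × 0.0416667° lat. NE corner is SW corner plus one full cell.
latitude 14.3750° N, longitude 83.0833° E.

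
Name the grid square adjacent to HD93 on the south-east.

ID02

Longitude square 9; +1 → 10, wraps to 0, carry into field.
Longitude field H = 7; +1 → 8 = I.
Latitude square 3; −1 → 2.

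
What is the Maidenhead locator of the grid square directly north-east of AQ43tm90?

AQ43um01

Longitude extended square 9; +1 → 10, wraps to 0, carry into subsquare.
Longitude subsquare t = 19; +1 → 20 = u.
Latitude extended square 0; +1 → 1.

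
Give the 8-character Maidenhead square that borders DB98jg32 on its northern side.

DB98jg33

Latitude extended square 2; +1 → 3.
The longitude characters are unchanged.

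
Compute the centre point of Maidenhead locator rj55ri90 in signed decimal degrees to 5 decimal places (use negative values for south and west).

Field R=17, J=9: +17·20° lon, +9·10° lat → SW at lon 160°, lat 0°.
Square 5, 5: +5·2° lon, +5·1° lat → SW at lon 170°, lat 5°.
Subsquare r=17, i=8: +17·0.0833333° lon, +8·0.0416667° lat → SW at lon 171.417°, lat 5.33333°.
Extended square 9, 0: +9·0.00833333° lon, +0·0.00416667° lat → SW at lon 171.492°, lat 5.33333°.
Cell spans 0.00833333° lon × 0.00416667° lat. Centre is SW corner plus half of each.
latitude 5.33542, longitude 171.49583.

5.33542, 171.49583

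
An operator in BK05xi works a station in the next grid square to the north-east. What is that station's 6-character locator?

BK15aj

Longitude subsquare x = 23; +1 → 24, wraps to 0 = a, carry into square.
Longitude square 0; +1 → 1.
Latitude subsquare i = 8; +1 → 9 = j.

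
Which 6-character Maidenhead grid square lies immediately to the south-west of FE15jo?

Longitude subsquare j = 9; −1 → 8 = i.
Latitude subsquare o = 14; −1 → 13 = n.

FE15in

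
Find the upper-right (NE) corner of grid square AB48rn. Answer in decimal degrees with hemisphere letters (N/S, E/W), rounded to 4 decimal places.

71.4167° S, 170.5000° W

Field A=0, B=1: +0·20° lon, +1·10° lat → SW at lon -180°, lat -80°.
Square 4, 8: +4·2° lon, +8·1° lat → SW at lon -172°, lat -72°.
Subsquare r=17, n=13: +17·0.0833333° lon, +13·0.0416667° lat → SW at lon -170.583°, lat -71.4583°.
Cell spans 0.0833333° lon × 0.0416667° lat. NE corner is SW corner plus one full cell.
latitude 71.4167° S, longitude 170.5000° W.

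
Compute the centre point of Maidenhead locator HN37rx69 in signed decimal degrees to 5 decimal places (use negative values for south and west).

47.99792, -32.52917

Field H=7, N=13: +7·20° lon, +13·10° lat → SW at lon -40°, lat 40°.
Square 3, 7: +3·2° lon, +7·1° lat → SW at lon -34°, lat 47°.
Subsquare r=17, x=23: +17·0.0833333° lon, +23·0.0416667° lat → SW at lon -32.5833°, lat 47.9583°.
Extended square 6, 9: +6·0.00833333° lon, +9·0.00416667° lat → SW at lon -32.5333°, lat 47.9958°.
Cell spans 0.00833333° lon × 0.00416667° lat. Centre is SW corner plus half of each.
latitude 47.99792, longitude -32.52917.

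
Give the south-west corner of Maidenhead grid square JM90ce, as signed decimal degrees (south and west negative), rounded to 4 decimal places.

30.1667, 18.1667

Field J=9, M=12: +9·20° lon, +12·10° lat → SW at lon 0°, lat 30°.
Square 9, 0: +9·2° lon, +0·1° lat → SW at lon 18°, lat 30°.
Subsquare c=2, e=4: +2·0.0833333° lon, +4·0.0416667° lat → SW at lon 18.1667°, lat 30.1667°.
latitude 30.1667, longitude 18.1667.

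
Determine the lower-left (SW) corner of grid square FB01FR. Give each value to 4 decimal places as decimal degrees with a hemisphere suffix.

78.2917° S, 79.5833° W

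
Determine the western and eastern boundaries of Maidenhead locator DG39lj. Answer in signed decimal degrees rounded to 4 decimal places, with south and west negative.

Field D=3, G=6: +3·20° lon, +6·10° lat → SW at lon -120°, lat -30°.
Square 3, 9: +3·2° lon, +9·1° lat → SW at lon -114°, lat -21°.
Subsquare l=11, j=9: +11·0.0833333° lon, +9·0.0416667° lat → SW at lon -113.083°, lat -20.625°.
Cell spans 0.0833333° lon × 0.0416667° lat.
west -113.0833, east -113.0000.

-113.0833, -113.0000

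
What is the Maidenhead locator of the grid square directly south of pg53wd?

Latitude subsquare d = 3; −1 → 2 = c.
The longitude characters are unchanged.

PG53wc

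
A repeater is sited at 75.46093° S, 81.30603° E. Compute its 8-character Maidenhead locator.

NB04pm69

Offset from 180°W / 90°S: lon 261.30603°, lat 14.53907°.
Field: 261.30603/20 → 13 → N, 14.53907/10 → 1 → B; chars NB.
Square: 1.30603/2 → 0, 4.53907/1 → 4; chars 04.
Subsquare: 1.30603/0.0833333 → 15 → p, 0.53907/0.0416667 → 12 → m; chars pm.
Extended square: 0.05603/0.00833333 → 6, 0.03907/0.00416667 → 9; chars 69.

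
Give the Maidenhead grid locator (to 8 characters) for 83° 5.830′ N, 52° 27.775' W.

GR33sc43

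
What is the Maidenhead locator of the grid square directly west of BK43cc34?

Longitude extended square 3; −1 → 2.
The latitude characters are unchanged.

BK43cc24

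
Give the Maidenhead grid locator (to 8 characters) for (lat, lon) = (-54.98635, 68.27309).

MD45da23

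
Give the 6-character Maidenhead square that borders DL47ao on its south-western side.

Longitude subsquare a = 0; −1 → -1, wraps to 23 = x, carry into square.
Longitude square 4; −1 → 3.
Latitude subsquare o = 14; −1 → 13 = n.

DL37xn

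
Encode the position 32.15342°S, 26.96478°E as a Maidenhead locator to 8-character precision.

KF37lu53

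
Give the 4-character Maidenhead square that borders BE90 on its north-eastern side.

Longitude square 9; +1 → 10, wraps to 0, carry into field.
Longitude field B = 1; +1 → 2 = C.
Latitude square 0; +1 → 1.

CE01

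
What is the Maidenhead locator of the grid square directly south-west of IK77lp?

Longitude subsquare l = 11; −1 → 10 = k.
Latitude subsquare p = 15; −1 → 14 = o.

IK77ko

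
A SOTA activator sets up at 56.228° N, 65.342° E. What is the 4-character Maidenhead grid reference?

MO26

Add 180° to longitude and 90° to latitude: 245.34, 146.23.
Field (20°×10°, letters A–R): lon ⌊245.34/20⌋ = 12 → M; lat ⌊146.23/10⌋ = 14 → O.
Square (2°×1°, digits 0–9): lon ⌊5.34/2⌋ = 2; lat ⌊6.23/1⌋ = 6.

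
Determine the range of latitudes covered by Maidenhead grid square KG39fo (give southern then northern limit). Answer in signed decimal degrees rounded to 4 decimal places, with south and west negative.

-20.4167, -20.3750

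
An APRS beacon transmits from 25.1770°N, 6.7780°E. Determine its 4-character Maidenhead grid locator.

JL35

Shift to the Maidenhead origin (180°W, 90°S): lon 186.78, lat 115.18.
Field: lon ⌊186.78/20⌋ = 9 → J; lat ⌊115.18/10⌋ = 11 → L.
Square: lon ⌊6.78/2⌋ = 3; lat ⌊5.18/1⌋ = 5.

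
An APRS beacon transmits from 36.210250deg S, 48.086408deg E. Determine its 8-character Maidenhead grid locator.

LF43bs09

Shift to the Maidenhead origin (180°W, 90°S): lon 228.08641, lat 53.78975.
Field: lon ⌊228.08641/20⌋ = 11 → L; lat ⌊53.78975/10⌋ = 5 → F.
Square: lon ⌊8.08641/2⌋ = 4; lat ⌊3.78975/1⌋ = 3.
Subsquare: lon ⌊0.08641/0.0833333⌋ = 1 → b; lat ⌊0.78975/0.0416667⌋ = 18 → s.
Extended square: lon ⌊0.00307/0.00833333⌋ = 0; lat ⌊0.03975/0.00416667⌋ = 9.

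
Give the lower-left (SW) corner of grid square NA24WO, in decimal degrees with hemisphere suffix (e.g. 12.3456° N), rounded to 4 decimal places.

85.4167° S, 85.8333° E

Field N=13, A=0: +13·20° lon, +0·10° lat → SW at lon 80°, lat -90°.
Square 2, 4: +2·2° lon, +4·1° lat → SW at lon 84°, lat -86°.
Subsquare w=22, o=14: +22·0.0833333° lon, +14·0.0416667° lat → SW at lon 85.8333°, lat -85.4167°.
latitude 85.4167° S, longitude 85.8333° E.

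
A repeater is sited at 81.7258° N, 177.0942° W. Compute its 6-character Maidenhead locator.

AR11kr

Offset from 180°W / 90°S: lon 2.9058°, lat 171.7258°.
Field: 2.9058/20 → 0 → A, 171.7258/10 → 17 → R; chars AR.
Square: 2.9058/2 → 1, 1.7258/1 → 1; chars 11.
Subsquare: 0.9058/0.0833333 → 10 → k, 0.7258/0.0416667 → 17 → r; chars kr.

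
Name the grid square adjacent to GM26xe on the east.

GM36ae

Longitude subsquare x = 23; +1 → 24, wraps to 0 = a, carry into square.
Longitude square 2; +1 → 3.
The latitude characters are unchanged.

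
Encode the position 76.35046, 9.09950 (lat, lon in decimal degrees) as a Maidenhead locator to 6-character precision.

JQ46ni

Offset from 180°W / 90°S: lon 189.0995°, lat 166.3505°.
Field: lon ⌊189.0995/20⌋ = 9 → J; lat ⌊166.3505/10⌋ = 16 → Q.
Square: lon ⌊9.0995/2⌋ = 4; lat ⌊6.3505/1⌋ = 6.
Subsquare: lon ⌊1.0995/0.0833333⌋ = 13 → n; lat ⌊0.3505/0.0416667⌋ = 8 → i.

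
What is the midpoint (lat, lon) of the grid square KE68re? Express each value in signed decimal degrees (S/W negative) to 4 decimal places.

-41.8125, 33.4583

Field K=10, E=4: +10·20° lon, +4·10° lat → SW at lon 20°, lat -50°.
Square 6, 8: +6·2° lon, +8·1° lat → SW at lon 32°, lat -42°.
Subsquare r=17, e=4: +17·0.0833333° lon, +4·0.0416667° lat → SW at lon 33.4167°, lat -41.8333°.
Cell spans 0.0833333° lon × 0.0416667° lat. Centre is SW corner plus half of each.
latitude -41.8125, longitude 33.4583.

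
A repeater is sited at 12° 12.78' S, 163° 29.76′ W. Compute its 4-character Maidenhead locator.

Offset from 180°W / 90°S: lon 16.50°, lat 77.79°.
Field: 16.50/20 → 0 → A, 77.79/10 → 7 → H; chars AH.
Square: 16.50/2 → 8, 7.79/1 → 7; chars 87.

AH87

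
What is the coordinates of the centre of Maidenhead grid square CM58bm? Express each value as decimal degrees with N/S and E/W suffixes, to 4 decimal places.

38.5208° N, 129.8750° W

Field C=2, M=12: +2·20° lon, +12·10° lat → SW at lon -140°, lat 30°.
Square 5, 8: +5·2° lon, +8·1° lat → SW at lon -130°, lat 38°.
Subsquare b=1, m=12: +1·0.0833333° lon, +12·0.0416667° lat → SW at lon -129.917°, lat 38.5°.
Cell spans 0.0833333° lon × 0.0416667° lat. Centre is SW corner plus half of each.
latitude 38.5208° N, longitude 129.8750° W.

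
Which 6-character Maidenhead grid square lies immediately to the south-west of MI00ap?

Longitude subsquare a = 0; −1 → -1, wraps to 23 = x, carry into square.
Longitude square 0; −1 → -1, wraps to 9, carry into field.
Longitude field M = 12; −1 → 11 = L.
Latitude subsquare p = 15; −1 → 14 = o.

LI90xo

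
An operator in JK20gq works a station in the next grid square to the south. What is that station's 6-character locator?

JK20gp

Latitude subsquare q = 16; −1 → 15 = p.
The longitude characters are unchanged.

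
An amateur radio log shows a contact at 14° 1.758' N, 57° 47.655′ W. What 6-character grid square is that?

GK14ca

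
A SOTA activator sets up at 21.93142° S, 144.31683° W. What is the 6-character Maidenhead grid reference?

BG78ub

Offset from 180°W / 90°S: lon 35.6832°, lat 68.0686°.
Field: 35.6832/20 → 1 → B, 68.0686/10 → 6 → G; chars BG.
Square: 15.6832/2 → 7, 8.0686/1 → 8; chars 78.
Subsquare: 1.6832/0.0833333 → 20 → u, 0.0686/0.0416667 → 1 → b; chars ub.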